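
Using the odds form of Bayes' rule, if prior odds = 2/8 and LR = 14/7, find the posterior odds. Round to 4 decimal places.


Bayes' rule in odds form: posterior odds = prior odds * LR
= (2 * 14) / (8 * 7)
= 28/56 = 0.5

0.5


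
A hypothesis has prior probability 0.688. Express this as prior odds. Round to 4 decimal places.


Odds = P(H) / P(not H) = 0.688 / 0.312
= 2.2051

2.2051


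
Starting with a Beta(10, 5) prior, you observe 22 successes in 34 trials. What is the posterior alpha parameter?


For a Beta-Binomial conjugate model:
Posterior alpha = prior alpha + number of successes
= 10 + 22 = 32

32


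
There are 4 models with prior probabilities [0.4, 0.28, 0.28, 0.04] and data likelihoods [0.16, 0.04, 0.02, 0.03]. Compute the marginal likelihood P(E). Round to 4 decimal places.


P(E) = sum over models of P(M_i) * P(E|M_i)
= 0.4*0.16 + 0.28*0.04 + 0.28*0.02 + 0.04*0.03
= 0.082

0.082


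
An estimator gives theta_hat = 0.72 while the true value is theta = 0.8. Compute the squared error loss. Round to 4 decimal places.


The squared error loss is (theta_hat - theta)^2
= (0.72 - 0.8)^2
= (-0.08)^2 = 0.0064

0.0064


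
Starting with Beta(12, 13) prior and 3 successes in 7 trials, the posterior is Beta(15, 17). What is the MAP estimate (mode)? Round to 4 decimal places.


The mode of Beta(a, b) when a > 1 and b > 1 is (a-1)/(a+b-2)
= (15 - 1) / (15 + 17 - 2)
= 14 / 30
= 0.4667

0.4667


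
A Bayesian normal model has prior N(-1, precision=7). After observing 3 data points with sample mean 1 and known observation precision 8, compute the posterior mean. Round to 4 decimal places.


Posterior mean = (prior_precision * prior_mean + n * data_precision * data_mean) / (prior_precision + n * data_precision)
Numerator = 7*-1 + 3*8*1 = 17
Denominator = 7 + 3*8 = 31
Posterior mean = 0.5484

0.5484


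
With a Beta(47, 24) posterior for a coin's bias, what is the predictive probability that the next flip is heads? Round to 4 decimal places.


The predictive probability equals the posterior mean.
P(next = heads) = alpha / (alpha + beta)
= 47 / 71 = 0.662

0.662


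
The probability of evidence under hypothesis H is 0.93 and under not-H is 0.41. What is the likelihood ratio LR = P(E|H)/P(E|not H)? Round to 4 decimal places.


LR = 0.93 / 0.41
= 2.2683

2.2683


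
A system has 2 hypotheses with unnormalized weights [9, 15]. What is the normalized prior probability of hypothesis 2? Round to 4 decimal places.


The normalized prior is the weight divided by the total.
Total weight = 24
P(H2) = 15 / 24 = 0.625

0.625


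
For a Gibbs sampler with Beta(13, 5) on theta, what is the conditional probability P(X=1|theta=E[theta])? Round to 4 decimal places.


E[theta] = 13/(13+5) = 0.7222
P(X=1|theta) = theta = 0.7222

0.7222


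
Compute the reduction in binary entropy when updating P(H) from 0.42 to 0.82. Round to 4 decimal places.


H_before = -p*log2(p) - (1-p)*log2(1-p) for p=0.42: 0.9815
H_after for p=0.82: 0.6801
Reduction = 0.9815 - 0.6801 = 0.3014

0.3014


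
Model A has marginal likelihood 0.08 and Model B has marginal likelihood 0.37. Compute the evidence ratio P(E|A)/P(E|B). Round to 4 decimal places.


Evidence ratio = P(E|A) / P(E|B)
= 0.08 / 0.37
= 0.2162

0.2162


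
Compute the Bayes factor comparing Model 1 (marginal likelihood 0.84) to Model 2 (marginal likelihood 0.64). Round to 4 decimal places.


BF12 = marginal likelihood of M1 / marginal likelihood of M2
= 0.84/0.64
= 1.3125

1.3125


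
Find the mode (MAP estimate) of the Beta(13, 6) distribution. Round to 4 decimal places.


For Beta(a,b) with a,b > 1:
Mode = (a-1)/(a+b-2) = (13-1)/(19-2)
= 12/17 = 0.7059

0.7059


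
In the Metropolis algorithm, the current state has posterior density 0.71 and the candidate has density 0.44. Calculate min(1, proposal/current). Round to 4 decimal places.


Ratio = 0.44/0.71 = 0.6197
Acceptance probability = min(1, 0.6197)
= 0.6197

0.6197


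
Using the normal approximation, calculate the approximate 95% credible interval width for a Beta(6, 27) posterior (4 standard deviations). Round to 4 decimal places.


Var(Beta) = 6*27/(33^2 * 34) = 0.0044
SD = 0.0661
Width ~ 4*SD = 0.2646

0.2646


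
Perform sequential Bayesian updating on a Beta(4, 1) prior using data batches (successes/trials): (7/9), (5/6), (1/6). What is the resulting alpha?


Accumulate successes: 13
Posterior alpha = prior alpha + sum of successes
= 4 + 13 = 17

17


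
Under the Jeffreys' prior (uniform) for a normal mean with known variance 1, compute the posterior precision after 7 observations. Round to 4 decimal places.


Prior precision = 0 (flat prior).
Post. prec. = 0 + n/var = 7/1 = 7.0

7.0


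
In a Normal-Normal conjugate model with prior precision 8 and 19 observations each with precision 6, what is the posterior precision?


Posterior precision = prior precision + n * observation precision
= 8 + 19 * 6
= 8 + 114 = 122

122


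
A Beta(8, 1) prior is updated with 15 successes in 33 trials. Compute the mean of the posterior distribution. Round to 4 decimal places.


After update: Beta(23, 19)
Mean = 23 / (23 + 19) = 23 / 42
= 0.5476

0.5476


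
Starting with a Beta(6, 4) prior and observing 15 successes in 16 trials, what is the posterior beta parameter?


Posterior beta = prior beta + failures
Failures = 16 - 15 = 1
beta_post = 4 + 1 = 5

5


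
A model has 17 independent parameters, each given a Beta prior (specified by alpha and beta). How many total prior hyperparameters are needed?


Each Beta prior needs 2 hyperparameters (alpha and beta).
Total = 2 * 17 = 34

34


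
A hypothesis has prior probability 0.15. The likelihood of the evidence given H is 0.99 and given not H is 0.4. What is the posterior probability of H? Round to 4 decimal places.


Using Bayes' theorem:
P(E) = 0.15 * 0.99 + 0.85 * 0.4
P(E) = 0.4885
P(H|E) = (0.15 * 0.99) / 0.4885 = 0.304

0.304


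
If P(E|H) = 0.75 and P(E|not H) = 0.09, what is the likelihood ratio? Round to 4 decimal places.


Likelihood ratio = P(E|H) / P(E|not H)
= 0.75 / 0.09
= 8.3333

8.3333


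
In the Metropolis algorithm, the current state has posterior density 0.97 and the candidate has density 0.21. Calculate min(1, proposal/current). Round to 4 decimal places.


Ratio = 0.21/0.97 = 0.2165
Acceptance probability = min(1, 0.2165)
= 0.2165

0.2165


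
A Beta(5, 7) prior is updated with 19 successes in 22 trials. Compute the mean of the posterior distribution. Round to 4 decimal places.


After update: Beta(24, 10)
Mean = 24 / (24 + 10) = 24 / 34
= 0.7059

0.7059


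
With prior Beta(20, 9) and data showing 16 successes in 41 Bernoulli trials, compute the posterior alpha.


Conjugate update: alpha_posterior = alpha_prior + k
= 20 + 16 = 36

36


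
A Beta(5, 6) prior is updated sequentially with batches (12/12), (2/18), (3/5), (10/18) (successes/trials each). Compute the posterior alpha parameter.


Sequential conjugate updating is equivalent to a single batch update.
Total successes across all batches = 27
alpha_posterior = alpha_prior + total_successes = 5 + 27
= 32

32


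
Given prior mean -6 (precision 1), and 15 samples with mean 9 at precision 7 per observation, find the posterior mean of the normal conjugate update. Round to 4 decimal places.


The posterior mean is a precision-weighted average of prior and data.
Post. prec. = 1 + 105 = 106
Post. mean = (-6 + 945)/106 = 939/106 = 8.8585

8.8585


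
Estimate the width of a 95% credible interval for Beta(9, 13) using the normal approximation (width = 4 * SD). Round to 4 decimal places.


For Beta(a,b): Var = ab/((a+b)^2(a+b+1))
Var = 0.0105, SD = 0.1025
Approximate 95% CI width = 4 * 0.1025 = 0.4101

0.4101


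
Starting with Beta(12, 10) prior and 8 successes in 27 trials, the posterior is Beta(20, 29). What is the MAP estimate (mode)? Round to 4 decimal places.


The mode of Beta(a, b) when a > 1 and b > 1 is (a-1)/(a+b-2)
= (20 - 1) / (20 + 29 - 2)
= 19 / 47
= 0.4043

0.4043


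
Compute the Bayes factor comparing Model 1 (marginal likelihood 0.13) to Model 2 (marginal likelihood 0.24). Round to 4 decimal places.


BF12 = marginal likelihood of M1 / marginal likelihood of M2
= 0.13/0.24
= 0.5417

0.5417


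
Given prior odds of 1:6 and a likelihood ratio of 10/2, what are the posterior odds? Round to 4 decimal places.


Posterior odds = prior odds * LR
Prior odds = 1/6 = 0.1667
LR = 10/2 = 5.0
Posterior odds = 0.1667 * 5.0 = 0.8333

0.8333


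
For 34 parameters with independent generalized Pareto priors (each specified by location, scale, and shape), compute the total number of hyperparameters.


A generalized Pareto prior has 3 hyperparameters per parameter.
Total = 34 * 3 = 102

102


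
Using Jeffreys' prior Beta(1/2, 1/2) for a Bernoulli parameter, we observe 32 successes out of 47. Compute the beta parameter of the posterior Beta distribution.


Conjugate update: Beta(0.5 + k, 0.5 + n - k).
k = 32, n - k = 15
Posterior beta = 0.5 + (n - k) = 0.5 + 15 = 15.5

15.5


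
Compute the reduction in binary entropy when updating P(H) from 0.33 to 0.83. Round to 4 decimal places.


H_before = -p*log2(p) - (1-p)*log2(1-p) for p=0.33: 0.9149
H_after for p=0.83: 0.6577
Reduction = 0.9149 - 0.6577 = 0.2572

0.2572


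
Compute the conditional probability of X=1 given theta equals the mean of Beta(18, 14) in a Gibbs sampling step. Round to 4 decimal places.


Mean of Beta(18, 14) = 0.5625
P(X=1 | theta=0.5625) = 0.5625

0.5625


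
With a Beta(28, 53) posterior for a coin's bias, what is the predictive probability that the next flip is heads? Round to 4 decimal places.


The predictive probability equals the posterior mean.
P(next = heads) = alpha / (alpha + beta)
= 28 / 81 = 0.3457

0.3457


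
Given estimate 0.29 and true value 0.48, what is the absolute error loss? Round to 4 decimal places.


Absolute error = |estimate - true|
= |-0.19| = 0.19

0.19


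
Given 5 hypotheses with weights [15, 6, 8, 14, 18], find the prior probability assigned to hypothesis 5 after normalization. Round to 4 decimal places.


To normalize, divide each weight by the sum of all weights.
Sum = 61
Prior(H5) = 18/61 = 0.2951

0.2951


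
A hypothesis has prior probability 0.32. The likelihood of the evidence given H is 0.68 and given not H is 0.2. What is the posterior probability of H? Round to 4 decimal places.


Using Bayes' theorem:
P(E) = 0.32 * 0.68 + 0.68 * 0.2
P(E) = 0.3536
P(H|E) = (0.32 * 0.68) / 0.3536 = 0.6154

0.6154


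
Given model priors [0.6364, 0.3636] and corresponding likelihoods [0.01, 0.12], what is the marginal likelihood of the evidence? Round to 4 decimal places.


P(E) = sum_i P(M_i) P(E|M_i)
= 0.0064 + 0.0436
= 0.05

0.05


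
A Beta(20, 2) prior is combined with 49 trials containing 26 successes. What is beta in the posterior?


In conjugate updating:
beta_posterior = beta_prior + (n - k)
= 2 + (49 - 26)
= 2 + 23 = 25

25


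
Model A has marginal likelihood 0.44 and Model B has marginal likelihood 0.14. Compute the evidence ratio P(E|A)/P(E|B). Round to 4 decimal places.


Evidence ratio = P(E|A) / P(E|B)
= 0.44 / 0.14
= 3.1429

3.1429


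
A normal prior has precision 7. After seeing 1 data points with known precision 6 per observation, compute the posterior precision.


In the conjugate normal model, precisions add:
tau_posterior = tau_prior + n * tau_data
= 7 + 1*6 = 13

13


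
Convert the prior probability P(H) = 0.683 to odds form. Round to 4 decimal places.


P(not H) = 1 - 0.683 = 0.317
Odds = 0.683 / 0.317 = 2.1546

2.1546


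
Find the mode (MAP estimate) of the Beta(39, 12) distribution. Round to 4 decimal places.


For Beta(a,b) with a,b > 1:
Mode = (a-1)/(a+b-2) = (39-1)/(51-2)
= 38/49 = 0.7755

0.7755


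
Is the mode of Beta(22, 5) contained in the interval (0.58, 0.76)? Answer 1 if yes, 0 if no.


Mode = (a-1)/(a+b-2) = 21/25 = 0.84
Interval: (0.58, 0.76)
Contains mode? 0

0


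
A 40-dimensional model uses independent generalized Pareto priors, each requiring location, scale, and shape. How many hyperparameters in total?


Per parameter: 3 (location, scale, and shape).
Total = 40 * 3 = 120

120


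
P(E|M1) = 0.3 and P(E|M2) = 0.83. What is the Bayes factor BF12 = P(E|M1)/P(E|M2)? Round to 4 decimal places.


Bayes factor BF12 = P(E|M1) / P(E|M2)
= 0.3 / 0.83
= 0.3614

0.3614


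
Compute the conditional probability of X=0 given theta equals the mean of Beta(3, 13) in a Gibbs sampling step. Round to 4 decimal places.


Mean of Beta(3, 13) = 0.1875
P(X=0 | theta=0.1875) = 0.8125

0.8125


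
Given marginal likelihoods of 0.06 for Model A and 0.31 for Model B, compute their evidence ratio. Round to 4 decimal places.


Ratio = ML(A) / ML(B) = 0.06/0.31
= 0.1935

0.1935


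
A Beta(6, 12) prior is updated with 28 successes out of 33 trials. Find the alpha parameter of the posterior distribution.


In the Beta-Binomial conjugate update:
alpha_post = alpha_prior + successes
= 6 + 28
= 34

34


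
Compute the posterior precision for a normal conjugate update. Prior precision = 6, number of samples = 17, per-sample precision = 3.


tau_post = tau_0 + n * tau
= 6 + 17 * 3 = 57

57


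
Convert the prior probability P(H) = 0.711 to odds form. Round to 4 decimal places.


P(not H) = 1 - 0.711 = 0.289
Odds = 0.711 / 0.289 = 2.4602

2.4602


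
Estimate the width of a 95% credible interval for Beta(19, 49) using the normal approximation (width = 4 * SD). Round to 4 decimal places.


For Beta(a,b): Var = ab/((a+b)^2(a+b+1))
Var = 0.0029, SD = 0.054
Approximate 95% CI width = 4 * 0.054 = 0.2161

0.2161


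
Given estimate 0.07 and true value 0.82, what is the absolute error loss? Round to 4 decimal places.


Absolute error = |estimate - true|
= |-0.75| = 0.75

0.75


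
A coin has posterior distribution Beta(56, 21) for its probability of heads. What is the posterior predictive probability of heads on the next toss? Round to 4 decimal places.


Posterior predictive = E[theta] = alpha/(alpha+beta)
= 56/77
= 0.7273

0.7273


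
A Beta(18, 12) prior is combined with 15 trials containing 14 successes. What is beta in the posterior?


In conjugate updating:
beta_posterior = beta_prior + (n - k)
= 12 + (15 - 14)
= 12 + 1 = 13

13


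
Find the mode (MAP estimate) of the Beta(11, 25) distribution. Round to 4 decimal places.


For Beta(a,b) with a,b > 1:
Mode = (a-1)/(a+b-2) = (11-1)/(36-2)
= 10/34 = 0.2941

0.2941


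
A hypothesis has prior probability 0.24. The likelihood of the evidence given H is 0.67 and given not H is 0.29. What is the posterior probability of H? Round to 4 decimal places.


Using Bayes' theorem:
P(E) = 0.24 * 0.67 + 0.76 * 0.29
P(E) = 0.3812
P(H|E) = (0.24 * 0.67) / 0.3812 = 0.4218

0.4218


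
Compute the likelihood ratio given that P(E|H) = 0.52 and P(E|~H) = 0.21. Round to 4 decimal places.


LR = P(E|H) / P(E|~H)
= 0.52 / 0.21 = 2.4762

2.4762


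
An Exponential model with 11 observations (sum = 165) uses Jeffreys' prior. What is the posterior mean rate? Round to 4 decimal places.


Posterior Gamma(11, 165)
E[lambda] = 11/165 = 0.0667

0.0667


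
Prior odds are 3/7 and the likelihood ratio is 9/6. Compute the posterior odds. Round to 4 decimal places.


Posterior odds = prior odds * likelihood ratio
= (3/7) * (9/6)
= 27 / 42
= 0.6429

0.6429


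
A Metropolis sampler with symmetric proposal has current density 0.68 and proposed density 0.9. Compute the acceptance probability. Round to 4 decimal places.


For symmetric proposals, acceptance = min(1, pi(x*)/pi(x))
= min(1, 0.9/0.68)
= min(1, 1.3235) = 1.0

1.0


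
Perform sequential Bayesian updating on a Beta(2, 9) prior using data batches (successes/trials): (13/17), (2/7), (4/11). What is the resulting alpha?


Accumulate successes: 19
Posterior alpha = prior alpha + sum of successes
= 2 + 19 = 21

21


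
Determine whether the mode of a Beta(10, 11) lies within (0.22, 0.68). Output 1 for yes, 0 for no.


First find the mode: (a-1)/(a+b-2) = 0.4737
Is 0.4737 in (0.22, 0.68)? 1

1


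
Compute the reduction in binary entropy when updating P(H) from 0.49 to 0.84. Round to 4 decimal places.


H_before = -p*log2(p) - (1-p)*log2(1-p) for p=0.49: 0.9997
H_after for p=0.84: 0.6343
Reduction = 0.9997 - 0.6343 = 0.3654

0.3654


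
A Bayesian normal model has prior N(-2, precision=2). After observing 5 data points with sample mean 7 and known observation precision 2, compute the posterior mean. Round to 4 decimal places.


Posterior mean = (prior_precision * prior_mean + n * data_precision * data_mean) / (prior_precision + n * data_precision)
Numerator = 2*-2 + 5*2*7 = 66
Denominator = 2 + 5*2 = 12
Posterior mean = 5.5

5.5


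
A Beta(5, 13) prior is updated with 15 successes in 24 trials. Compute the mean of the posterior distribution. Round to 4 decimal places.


After update: Beta(20, 22)
Mean = 20 / (20 + 22) = 20 / 42
= 0.4762

0.4762


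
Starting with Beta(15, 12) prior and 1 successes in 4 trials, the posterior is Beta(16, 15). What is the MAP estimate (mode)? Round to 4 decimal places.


The mode of Beta(a, b) when a > 1 and b > 1 is (a-1)/(a+b-2)
= (16 - 1) / (16 + 15 - 2)
= 15 / 29
= 0.5172

0.5172


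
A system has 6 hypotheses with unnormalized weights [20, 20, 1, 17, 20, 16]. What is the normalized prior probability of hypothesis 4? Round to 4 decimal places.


The normalized prior is the weight divided by the total.
Total weight = 94
P(H4) = 17 / 94 = 0.1809

0.1809


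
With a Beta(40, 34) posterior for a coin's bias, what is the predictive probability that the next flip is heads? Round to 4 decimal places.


The predictive probability equals the posterior mean.
P(next = heads) = alpha / (alpha + beta)
= 40 / 74 = 0.5405

0.5405


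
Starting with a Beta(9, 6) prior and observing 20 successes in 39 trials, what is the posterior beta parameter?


Posterior beta = prior beta + failures
Failures = 39 - 20 = 19
beta_post = 6 + 19 = 25

25


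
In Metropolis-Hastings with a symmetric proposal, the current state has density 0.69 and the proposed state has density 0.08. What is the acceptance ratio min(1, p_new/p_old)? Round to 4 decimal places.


Ratio = p_new / p_old = 0.08 / 0.69 = 0.1159
Acceptance = min(1, 0.1159) = 0.1159

0.1159


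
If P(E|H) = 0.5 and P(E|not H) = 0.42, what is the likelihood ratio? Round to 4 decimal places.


Likelihood ratio = P(E|H) / P(E|not H)
= 0.5 / 0.42
= 1.1905

1.1905


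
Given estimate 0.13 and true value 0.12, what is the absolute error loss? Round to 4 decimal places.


Absolute error = |estimate - true|
= |0.01| = 0.01

0.01


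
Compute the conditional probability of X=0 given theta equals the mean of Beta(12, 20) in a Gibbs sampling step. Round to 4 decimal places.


Mean of Beta(12, 20) = 0.375
P(X=0 | theta=0.375) = 0.625

0.625


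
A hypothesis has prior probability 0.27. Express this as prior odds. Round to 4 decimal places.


Odds = P(H) / P(not H) = 0.27 / 0.73
= 0.3699

0.3699


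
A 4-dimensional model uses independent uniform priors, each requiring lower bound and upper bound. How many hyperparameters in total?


Per parameter: 2 (lower bound and upper bound).
Total = 4 * 2 = 8

8


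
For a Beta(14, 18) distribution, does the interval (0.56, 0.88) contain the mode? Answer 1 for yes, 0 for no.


Mode of Beta(a,b) = (a-1)/(a+b-2)
= (14-1)/(14+18-2) = 0.4333
Check: 0.56 <= 0.4333 <= 0.88?
Result: 0

0


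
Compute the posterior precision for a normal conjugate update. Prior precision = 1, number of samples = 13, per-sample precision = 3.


tau_post = tau_0 + n * tau
= 1 + 13 * 3 = 40

40


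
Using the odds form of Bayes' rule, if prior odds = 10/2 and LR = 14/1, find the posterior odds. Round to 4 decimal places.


Bayes' rule in odds form: posterior odds = prior odds * LR
= (10 * 14) / (2 * 1)
= 140/2 = 70.0

70.0


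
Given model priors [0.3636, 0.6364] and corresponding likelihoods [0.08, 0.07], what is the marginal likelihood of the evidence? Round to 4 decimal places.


P(E) = sum_i P(M_i) P(E|M_i)
= 0.0291 + 0.0445
= 0.0736

0.0736


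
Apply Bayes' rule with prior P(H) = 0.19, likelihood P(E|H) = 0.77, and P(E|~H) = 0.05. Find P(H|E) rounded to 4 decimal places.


Step 1: Compute marginal P(E) = P(E|H)P(H) + P(E|~H)P(~H)
= 0.77*0.19 + 0.05*0.81 = 0.1868
Step 2: P(H|E) = P(E|H)P(H)/P(E) = 0.1463/0.1868
= 0.7832

0.7832


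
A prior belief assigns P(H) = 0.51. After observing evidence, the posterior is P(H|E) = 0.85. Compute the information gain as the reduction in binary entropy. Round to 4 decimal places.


H(prior) = -0.51*log2(0.51) - 0.49*log2(0.49)
= 0.9997
H(post) = -0.85*log2(0.85) - 0.15*log2(0.15)
= 0.6098
IG = 0.9997 - 0.6098 = 0.3899

0.3899


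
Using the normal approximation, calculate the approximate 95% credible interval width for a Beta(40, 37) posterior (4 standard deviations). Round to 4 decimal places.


Var(Beta) = 40*37/(77^2 * 78) = 0.0032
SD = 0.0566
Width ~ 4*SD = 0.2263

0.2263


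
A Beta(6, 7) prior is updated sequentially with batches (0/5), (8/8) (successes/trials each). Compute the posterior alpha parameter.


Sequential conjugate updating is equivalent to a single batch update.
Total successes across all batches = 8
alpha_posterior = alpha_prior + total_successes = 6 + 8
= 14

14


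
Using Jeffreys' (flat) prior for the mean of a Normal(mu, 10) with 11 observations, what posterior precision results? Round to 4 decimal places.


Flat prior means prior precision is 0.
Posterior precision = n / sigma^2 = 11/10 = 1.1

1.1


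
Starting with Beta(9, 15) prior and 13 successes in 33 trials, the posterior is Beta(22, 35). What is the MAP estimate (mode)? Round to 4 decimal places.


The mode of Beta(a, b) when a > 1 and b > 1 is (a-1)/(a+b-2)
= (22 - 1) / (22 + 35 - 2)
= 21 / 55
= 0.3818

0.3818


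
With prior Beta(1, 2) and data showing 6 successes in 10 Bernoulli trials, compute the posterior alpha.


Conjugate update: alpha_posterior = alpha_prior + k
= 1 + 6 = 7

7


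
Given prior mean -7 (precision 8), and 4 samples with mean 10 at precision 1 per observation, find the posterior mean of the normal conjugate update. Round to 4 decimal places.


The posterior mean is a precision-weighted average of prior and data.
Post. prec. = 8 + 4 = 12
Post. mean = (-56 + 40)/12 = -16/12 = -1.3333

-1.3333


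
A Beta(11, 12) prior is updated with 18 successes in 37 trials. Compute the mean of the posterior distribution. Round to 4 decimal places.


After update: Beta(29, 31)
Mean = 29 / (29 + 31) = 29 / 60
= 0.4833

0.4833


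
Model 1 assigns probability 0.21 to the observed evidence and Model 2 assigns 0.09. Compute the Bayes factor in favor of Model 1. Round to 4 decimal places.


BF = P(data|M1) / P(data|M2)
= 0.21 / 0.09 = 2.3333

2.3333


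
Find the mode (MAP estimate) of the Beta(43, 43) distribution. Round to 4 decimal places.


For Beta(a,b) with a,b > 1:
Mode = (a-1)/(a+b-2) = (43-1)/(86-2)
= 42/84 = 0.5

0.5


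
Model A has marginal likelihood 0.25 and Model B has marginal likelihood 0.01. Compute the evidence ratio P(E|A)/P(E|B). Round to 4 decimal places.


Evidence ratio = P(E|A) / P(E|B)
= 0.25 / 0.01
= 25.0

25.0


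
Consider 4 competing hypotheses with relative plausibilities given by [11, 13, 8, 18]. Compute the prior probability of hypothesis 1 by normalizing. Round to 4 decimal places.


Sum of weights = 11 + 13 + 8 + 18 = 50
Normalized prior for H1 = 11 / 50
= 0.22

0.22


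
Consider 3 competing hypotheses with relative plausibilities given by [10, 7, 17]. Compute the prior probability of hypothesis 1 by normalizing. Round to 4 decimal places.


Sum of weights = 10 + 7 + 17 = 34
Normalized prior for H1 = 10 / 34
= 0.2941

0.2941


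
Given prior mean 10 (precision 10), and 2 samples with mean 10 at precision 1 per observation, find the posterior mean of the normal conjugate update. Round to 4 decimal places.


The posterior mean is a precision-weighted average of prior and data.
Post. prec. = 10 + 2 = 12
Post. mean = (100 + 20)/12 = 120/12 = 10.0

10.0


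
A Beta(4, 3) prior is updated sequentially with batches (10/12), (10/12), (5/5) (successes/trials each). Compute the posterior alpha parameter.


Sequential conjugate updating is equivalent to a single batch update.
Total successes across all batches = 25
alpha_posterior = alpha_prior + total_successes = 4 + 25
= 29

29


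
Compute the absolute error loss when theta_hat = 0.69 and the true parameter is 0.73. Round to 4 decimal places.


L = |theta_hat - theta_true|
= |0.69 - 0.73| = 0.04

0.04


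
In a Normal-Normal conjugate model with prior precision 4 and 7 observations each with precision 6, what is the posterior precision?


Posterior precision = prior precision + n * observation precision
= 4 + 7 * 6
= 4 + 42 = 46

46


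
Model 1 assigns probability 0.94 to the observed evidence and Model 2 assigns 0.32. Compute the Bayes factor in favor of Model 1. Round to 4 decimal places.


BF = P(data|M1) / P(data|M2)
= 0.94 / 0.32 = 2.9375

2.9375


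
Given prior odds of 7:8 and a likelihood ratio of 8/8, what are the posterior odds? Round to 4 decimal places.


Posterior odds = prior odds * LR
Prior odds = 7/8 = 0.875
LR = 8/8 = 1.0
Posterior odds = 0.875 * 1.0 = 0.875

0.875


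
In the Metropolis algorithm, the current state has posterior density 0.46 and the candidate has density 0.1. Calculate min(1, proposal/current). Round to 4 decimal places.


Ratio = 0.1/0.46 = 0.2174
Acceptance probability = min(1, 0.2174)
= 0.2174

0.2174


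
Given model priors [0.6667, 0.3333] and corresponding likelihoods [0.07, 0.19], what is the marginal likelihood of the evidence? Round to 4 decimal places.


P(E) = sum_i P(M_i) P(E|M_i)
= 0.0467 + 0.0633
= 0.11

0.11


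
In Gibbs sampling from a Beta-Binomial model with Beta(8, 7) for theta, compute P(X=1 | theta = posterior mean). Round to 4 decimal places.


Posterior mean = alpha/(alpha+beta) = 8/15 = 0.5333
P(X=1|theta=mean) = theta = 0.5333

0.5333


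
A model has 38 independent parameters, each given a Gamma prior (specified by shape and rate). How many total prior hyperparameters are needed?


Each Gamma prior needs 2 hyperparameters (shape and rate).
Total = 2 * 38 = 76

76


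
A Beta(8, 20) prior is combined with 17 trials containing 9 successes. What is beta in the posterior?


In conjugate updating:
beta_posterior = beta_prior + (n - k)
= 20 + (17 - 9)
= 20 + 8 = 28

28


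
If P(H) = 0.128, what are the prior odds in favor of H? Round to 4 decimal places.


Prior odds = P(H) / (1 - P(H))
= 0.128 / 0.872
= 0.1468

0.1468


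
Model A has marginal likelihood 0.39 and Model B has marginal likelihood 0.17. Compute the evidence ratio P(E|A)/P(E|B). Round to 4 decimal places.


Evidence ratio = P(E|A) / P(E|B)
= 0.39 / 0.17
= 2.2941

2.2941


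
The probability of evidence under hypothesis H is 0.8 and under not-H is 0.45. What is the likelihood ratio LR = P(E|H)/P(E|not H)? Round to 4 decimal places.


LR = 0.8 / 0.45
= 1.7778

1.7778


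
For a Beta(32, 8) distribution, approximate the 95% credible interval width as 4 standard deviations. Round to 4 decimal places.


Variance of Beta(a,b) = ab / ((a+b)^2 * (a+b+1))
= 32*8 / ((40)^2 * 41)
= 0.0039
SD = sqrt(0.0039) = 0.0625
Width = 4 * SD = 0.2499

0.2499


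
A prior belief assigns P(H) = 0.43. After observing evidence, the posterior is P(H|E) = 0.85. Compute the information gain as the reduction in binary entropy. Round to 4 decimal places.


H(prior) = -0.43*log2(0.43) - 0.57*log2(0.57)
= 0.9858
H(post) = -0.85*log2(0.85) - 0.15*log2(0.15)
= 0.6098
IG = 0.9858 - 0.6098 = 0.376

0.376


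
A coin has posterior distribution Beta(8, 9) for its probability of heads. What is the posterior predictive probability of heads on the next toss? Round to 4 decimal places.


Posterior predictive = E[theta] = alpha/(alpha+beta)
= 8/17
= 0.4706

0.4706


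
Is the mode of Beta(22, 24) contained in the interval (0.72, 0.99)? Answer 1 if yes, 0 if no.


Mode = (a-1)/(a+b-2) = 21/44 = 0.4773
Interval: (0.72, 0.99)
Contains mode? 0

0


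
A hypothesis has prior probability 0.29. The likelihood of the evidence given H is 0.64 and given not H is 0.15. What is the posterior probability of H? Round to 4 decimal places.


Using Bayes' theorem:
P(E) = 0.29 * 0.64 + 0.71 * 0.15
P(E) = 0.2921
P(H|E) = (0.29 * 0.64) / 0.2921 = 0.6354

0.6354


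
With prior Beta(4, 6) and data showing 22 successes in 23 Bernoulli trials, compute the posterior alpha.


Conjugate update: alpha_posterior = alpha_prior + k
= 4 + 22 = 26

26


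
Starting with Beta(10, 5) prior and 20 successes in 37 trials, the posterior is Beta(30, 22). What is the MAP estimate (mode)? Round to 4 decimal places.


The mode of Beta(a, b) when a > 1 and b > 1 is (a-1)/(a+b-2)
= (30 - 1) / (30 + 22 - 2)
= 29 / 50
= 0.58

0.58


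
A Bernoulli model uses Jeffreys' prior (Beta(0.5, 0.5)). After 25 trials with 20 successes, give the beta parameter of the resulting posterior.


Posterior = Beta(prior_alpha + successes, prior_beta + failures)
= Beta(0.5 + 20, 0.5 + 5)
Posterior beta = 0.5 + (n - k) = 0.5 + 5 = 5.5

5.5


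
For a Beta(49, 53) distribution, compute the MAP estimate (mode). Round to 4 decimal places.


MAP = mode = (a-1)/(a+b-2)
= (49-1)/(49+53-2)
= 48/100 = 0.48

0.48


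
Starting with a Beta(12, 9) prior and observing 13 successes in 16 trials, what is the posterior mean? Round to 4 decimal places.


Posterior parameters: alpha = 12 + 13 = 25
beta = 9 + 3 = 12
Posterior mean = alpha / (alpha + beta) = 25 / 37
= 0.6757

0.6757


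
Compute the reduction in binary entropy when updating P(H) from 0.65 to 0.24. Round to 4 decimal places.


H_before = -p*log2(p) - (1-p)*log2(1-p) for p=0.65: 0.9341
H_after for p=0.24: 0.795
Reduction = 0.9341 - 0.795 = 0.139

0.139


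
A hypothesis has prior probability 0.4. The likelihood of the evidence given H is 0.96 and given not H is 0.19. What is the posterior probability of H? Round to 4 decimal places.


Using Bayes' theorem:
P(E) = 0.4 * 0.96 + 0.6 * 0.19
P(E) = 0.498
P(H|E) = (0.4 * 0.96) / 0.498 = 0.7711

0.7711


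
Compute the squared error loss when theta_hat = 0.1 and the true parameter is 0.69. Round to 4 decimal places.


L = (theta_hat - theta_true)^2
= (0.1 - 0.69)^2
= -0.59^2 = 0.3481

0.3481


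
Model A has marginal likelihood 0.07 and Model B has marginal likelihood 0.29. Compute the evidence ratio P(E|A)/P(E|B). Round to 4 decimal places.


Evidence ratio = P(E|A) / P(E|B)
= 0.07 / 0.29
= 0.2414

0.2414


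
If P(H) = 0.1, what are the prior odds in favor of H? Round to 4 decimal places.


Prior odds = P(H) / (1 - P(H))
= 0.1 / 0.9
= 0.1111

0.1111


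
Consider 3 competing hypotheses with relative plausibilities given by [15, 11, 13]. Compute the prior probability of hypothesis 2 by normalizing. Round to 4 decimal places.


Sum of weights = 15 + 11 + 13 = 39
Normalized prior for H2 = 11 / 39
= 0.2821

0.2821


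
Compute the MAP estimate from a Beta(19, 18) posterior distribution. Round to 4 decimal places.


MAP = mode of Beta distribution
= (alpha - 1)/(alpha + beta - 2)
= (19-1)/(19+18-2)
= 18/35 = 0.5143

0.5143


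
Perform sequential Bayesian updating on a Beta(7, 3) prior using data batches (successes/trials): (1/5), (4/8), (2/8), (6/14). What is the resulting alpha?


Accumulate successes: 13
Posterior alpha = prior alpha + sum of successes
= 7 + 13 = 20

20


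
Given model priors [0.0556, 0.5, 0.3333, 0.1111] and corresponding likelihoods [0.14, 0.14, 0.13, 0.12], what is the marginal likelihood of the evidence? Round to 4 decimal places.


P(E) = sum_i P(M_i) P(E|M_i)
= 0.0078 + 0.07 + 0.0433 + 0.0133
= 0.1344

0.1344


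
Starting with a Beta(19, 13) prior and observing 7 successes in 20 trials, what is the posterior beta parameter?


Posterior beta = prior beta + failures
Failures = 20 - 7 = 13
beta_post = 13 + 13 = 26

26


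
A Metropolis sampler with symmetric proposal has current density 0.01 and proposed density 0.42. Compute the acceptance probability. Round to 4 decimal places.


For symmetric proposals, acceptance = min(1, pi(x*)/pi(x))
= min(1, 0.42/0.01)
= min(1, 42.0) = 1.0

1.0


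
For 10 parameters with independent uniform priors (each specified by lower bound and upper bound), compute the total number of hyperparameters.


A uniform prior has 2 hyperparameters per parameter.
Total = 10 * 2 = 20

20


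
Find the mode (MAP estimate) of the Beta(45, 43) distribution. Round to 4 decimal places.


For Beta(a,b) with a,b > 1:
Mode = (a-1)/(a+b-2) = (45-1)/(88-2)
= 44/86 = 0.5116

0.5116


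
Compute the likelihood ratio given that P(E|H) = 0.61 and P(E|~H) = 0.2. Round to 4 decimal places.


LR = P(E|H) / P(E|~H)
= 0.61 / 0.2 = 3.05

3.05


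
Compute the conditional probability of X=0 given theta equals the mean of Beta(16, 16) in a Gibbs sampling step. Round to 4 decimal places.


Mean of Beta(16, 16) = 0.5
P(X=0 | theta=0.5) = 0.5

0.5


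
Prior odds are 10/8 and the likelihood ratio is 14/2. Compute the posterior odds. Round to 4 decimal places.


Posterior odds = prior odds * likelihood ratio
= (10/8) * (14/2)
= 140 / 16
= 8.75

8.75


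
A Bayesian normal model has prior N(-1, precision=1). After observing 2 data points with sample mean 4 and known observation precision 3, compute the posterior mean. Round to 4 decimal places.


Posterior mean = (prior_precision * prior_mean + n * data_precision * data_mean) / (prior_precision + n * data_precision)
Numerator = 1*-1 + 2*3*4 = 23
Denominator = 1 + 2*3 = 7
Posterior mean = 3.2857

3.2857


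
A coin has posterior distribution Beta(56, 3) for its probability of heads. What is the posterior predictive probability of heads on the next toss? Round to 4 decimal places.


Posterior predictive = E[theta] = alpha/(alpha+beta)
= 56/59
= 0.9492

0.9492


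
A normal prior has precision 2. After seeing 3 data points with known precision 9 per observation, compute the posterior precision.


In the conjugate normal model, precisions add:
tau_posterior = tau_prior + n * tau_data
= 2 + 3*9 = 29

29


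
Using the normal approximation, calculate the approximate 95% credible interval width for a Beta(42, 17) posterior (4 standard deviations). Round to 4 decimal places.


Var(Beta) = 42*17/(59^2 * 60) = 0.0034
SD = 0.0585
Width ~ 4*SD = 0.2339

0.2339


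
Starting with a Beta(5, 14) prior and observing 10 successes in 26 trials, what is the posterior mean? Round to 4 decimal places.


Posterior parameters: alpha = 5 + 10 = 15
beta = 14 + 16 = 30
Posterior mean = alpha / (alpha + beta) = 15 / 45
= 0.3333

0.3333


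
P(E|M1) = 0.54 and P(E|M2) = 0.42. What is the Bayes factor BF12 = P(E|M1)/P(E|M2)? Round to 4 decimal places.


Bayes factor BF12 = P(E|M1) / P(E|M2)
= 0.54 / 0.42
= 1.2857

1.2857


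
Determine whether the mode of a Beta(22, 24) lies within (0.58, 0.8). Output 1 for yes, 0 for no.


First find the mode: (a-1)/(a+b-2) = 0.4773
Is 0.4773 in (0.58, 0.8)? 0

0


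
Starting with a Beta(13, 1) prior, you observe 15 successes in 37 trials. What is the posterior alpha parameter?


For a Beta-Binomial conjugate model:
Posterior alpha = prior alpha + number of successes
= 13 + 15 = 28

28


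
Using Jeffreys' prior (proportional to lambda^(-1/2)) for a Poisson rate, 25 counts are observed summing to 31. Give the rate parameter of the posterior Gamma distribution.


Conjugate update: Gamma(prior_shape + S, prior_rate + n).
Prior shape = 0.5, prior rate = 0.
Posterior rate = 0 + n = 25

25.0


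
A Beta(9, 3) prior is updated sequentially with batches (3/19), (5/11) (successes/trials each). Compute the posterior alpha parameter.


Sequential conjugate updating is equivalent to a single batch update.
Total successes across all batches = 8
alpha_posterior = alpha_prior + total_successes = 9 + 8
= 17

17


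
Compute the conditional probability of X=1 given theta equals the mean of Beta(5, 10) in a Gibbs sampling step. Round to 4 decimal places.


Mean of Beta(5, 10) = 0.3333
P(X=1 | theta=0.3333) = 0.3333

0.3333


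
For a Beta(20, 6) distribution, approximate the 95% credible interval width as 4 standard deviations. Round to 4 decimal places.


Variance of Beta(a,b) = ab / ((a+b)^2 * (a+b+1))
= 20*6 / ((26)^2 * 27)
= 0.0066
SD = sqrt(0.0066) = 0.0811
Width = 4 * SD = 0.3243

0.3243


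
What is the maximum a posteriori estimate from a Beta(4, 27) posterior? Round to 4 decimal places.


The MAP estimate equals the mode of the distribution.
Mode of Beta(a,b) = (a-1)/(a+b-2)
= 3/29
= 0.1034

0.1034


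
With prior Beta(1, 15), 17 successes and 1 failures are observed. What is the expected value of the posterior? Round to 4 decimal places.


Posterior = Beta(18, 16)
E[theta] = alpha/(alpha+beta)
= 18/34 = 0.5294

0.5294


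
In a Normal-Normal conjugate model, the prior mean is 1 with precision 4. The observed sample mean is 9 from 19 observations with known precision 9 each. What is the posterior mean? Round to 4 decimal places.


Posterior precision = tau0 + n*tau = 4 + 19*9 = 175
Posterior mean = (tau0*mu0 + n*tau*xbar) / posterior_precision
= (4*1 + 19*9*9) / 175
= 1543 / 175 = 8.8171

8.8171


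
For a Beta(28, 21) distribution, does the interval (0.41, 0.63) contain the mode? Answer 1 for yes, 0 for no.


Mode of Beta(a,b) = (a-1)/(a+b-2)
= (28-1)/(28+21-2) = 0.5745
Check: 0.41 <= 0.5745 <= 0.63?
Result: 1

1


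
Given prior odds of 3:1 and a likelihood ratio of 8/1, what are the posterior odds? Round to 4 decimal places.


Posterior odds = prior odds * LR
Prior odds = 3/1 = 3.0
LR = 8/1 = 8.0
Posterior odds = 3.0 * 8.0 = 24.0

24.0


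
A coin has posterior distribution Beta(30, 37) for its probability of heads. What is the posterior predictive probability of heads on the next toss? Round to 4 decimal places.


Posterior predictive = E[theta] = alpha/(alpha+beta)
= 30/67
= 0.4478

0.4478


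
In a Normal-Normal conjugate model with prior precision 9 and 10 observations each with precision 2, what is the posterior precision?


Posterior precision = prior precision + n * observation precision
= 9 + 10 * 2
= 9 + 20 = 29

29


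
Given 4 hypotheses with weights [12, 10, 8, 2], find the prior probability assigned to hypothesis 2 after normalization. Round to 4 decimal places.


To normalize, divide each weight by the sum of all weights.
Sum = 32
Prior(H2) = 10/32 = 0.3125

0.3125


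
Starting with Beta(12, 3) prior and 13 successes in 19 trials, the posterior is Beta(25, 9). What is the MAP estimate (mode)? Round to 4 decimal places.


The mode of Beta(a, b) when a > 1 and b > 1 is (a-1)/(a+b-2)
= (25 - 1) / (25 + 9 - 2)
= 24 / 32
= 0.75

0.75


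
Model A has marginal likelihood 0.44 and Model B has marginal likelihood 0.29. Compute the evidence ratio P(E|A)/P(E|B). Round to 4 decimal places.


Evidence ratio = P(E|A) / P(E|B)
= 0.44 / 0.29
= 1.5172

1.5172


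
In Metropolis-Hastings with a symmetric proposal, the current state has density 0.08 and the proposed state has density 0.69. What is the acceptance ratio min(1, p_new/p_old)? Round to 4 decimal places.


Ratio = p_new / p_old = 0.69 / 0.08 = 8.625
Acceptance = min(1, 8.625) = 1.0

1.0


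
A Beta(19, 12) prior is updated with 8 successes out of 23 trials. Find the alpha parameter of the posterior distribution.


In the Beta-Binomial conjugate update:
alpha_post = alpha_prior + successes
= 19 + 8
= 27

27
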